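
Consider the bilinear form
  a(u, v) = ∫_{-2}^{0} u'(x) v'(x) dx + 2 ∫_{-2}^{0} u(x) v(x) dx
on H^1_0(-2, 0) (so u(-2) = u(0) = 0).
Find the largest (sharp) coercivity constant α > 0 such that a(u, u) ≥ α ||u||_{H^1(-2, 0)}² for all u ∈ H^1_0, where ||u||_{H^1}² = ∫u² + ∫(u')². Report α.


α = 1

Coercivity of a(·,·) on H^1_0(-2, 0) means a(u, u) ≥ α ||u||_{H^1}² for every u ∈ H^1_0.
The interval has length L = 2, and Poincaré/coercivity depend only on L. Here a(u, u) = ∫(u')² + (2)·∫u².
Here c = 2 ≥ 1, so a(u,u) = ∫(u')² + c∫u² ≥ ∫(u')² + ∫u² = ||u||_{H^1}², i.e. α = 1 works. No larger α is possible: a(u,u) ≥ α||u||_{H^1}² means (1−α)∫(u')² ≥ (α−c)∫u², and for the modes u_n = sin(nπ(x−x₀)/L) (x₀ the left endpoint) one has ∫u_n²/∫(u_n')² = (L/(nπ))² → 0, so a(u_n,u_n)/||u_n||_{H^1}² → 1. Hence the optimal constant is α = 1.
Therefore α = 1.


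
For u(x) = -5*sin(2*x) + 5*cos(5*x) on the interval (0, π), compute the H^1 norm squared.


||u||_{H^1(0,π)}^2 = 5200/21 + 775*π/2

u'(x) = -25*sin(5*x) - 10*cos(2*x).
Expand u² and (u')² and integrate term by term on (0, π), using: for integers n ≥ 1, ∫_0^π sin²(nx) dx = ∫_0^π cos²(nx) dx = π/2; for n ≠ n', ∫_0^π sin(nx)sin(n'x) dx = ∫_0^π cos(nx)cos(n'x) dx = 0; and by product-to-sum, ∫_0^π sin(nx)cos(n'x) dx = ½∫_0^π [sin((n+n')x) + sin((n−n')x)] dx, which is 0 when n+n' is even and 2n/(n²−n'²) when n+n' is odd (it need not vanish on (0, π)).
  u² squared terms: (-5)²·∫sin(2x)² dx = 25·π/2 = 25*π/2;  (5)²·∫cos(5x)² dx = 25·π/2 = 25*π/2.
  u² cross terms: 2·(-5)·(5)·∫sin(2x)·cos(5x) dx = -50·(-4/21) = 200/21.
  So ∫_0^π u² dx = 25*π/2 + 25*π/2 + 200/21 = 200/21 + 25*π.
  (u')² squared terms: (-25)²·∫sin(5x)² dx = 625·π/2 = 625*π/2;  (-10)²·∫cos(2x)² dx = 100·π/2 = 50*π.
  (u')² cross terms: 2·(-25)·(-10)·∫sin(5x)·cos(2x) dx = 500·(10/21) = 5000/21.
  So ∫_0^π (u')² dx = 625*π/2 + 50*π + 5000/21 = 5000/21 + 725*π/2.
||u||_{H^1}^2 = (200/21 + 25*π) + (5000/21 + 725*π/2) = 5200/21 + 775*π/2.


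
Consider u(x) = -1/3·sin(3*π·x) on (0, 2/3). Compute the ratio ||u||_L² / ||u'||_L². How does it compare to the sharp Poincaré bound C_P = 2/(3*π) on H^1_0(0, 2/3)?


||u||_L² / ||u'||_L² = 1/(3*π) < C_P = 2/(3*π).

u(x) = -1/3·sin(3*π·x), so u'(x) = -π*cos(3*π*x).
Writing u(x) = A·sin(kπx/L) with A = -1/3 and k = 2, use ∫_0^L sin²(kπx/L) dx = L/2 and ∫_0^L cos²(kπx/L) dx = L/2.
u² = 1/9·sin²(3*π·x) and (u')² = π^2·cos²(3*π·x), and each of sin², cos² integrates to L/2 = 1/3 over (0, 2/3).
∫_0^2/3 u² dx = 1/27, so ||u||_L² = sqrt(3)/9.
∫_0^2/3 (u')² dx = π^2/3, so ||u'||_L² = sqrt(3)*π/3.
Ratio ||u||_L² / ||u'||_L² = 1/(3*π).
Sharp Poincaré constant on H^1_0(0, 2/3) is C_P = L/π = 2/(3*π), achieved by sin(3*π/2·x).
This is the k = 2 harmonic; the ratio L/(kπ) is strictly less than C_P = L/π, consistent with the sharp inequality ||u||_L² ≤ C_P ||u'||_L².


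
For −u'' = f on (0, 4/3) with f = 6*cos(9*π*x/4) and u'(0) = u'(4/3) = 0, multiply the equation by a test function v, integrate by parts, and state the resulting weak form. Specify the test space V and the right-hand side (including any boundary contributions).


V = H^1(0, 4/3) (no boundary constraint on v; u is determined up to an additive constant); weak form: ∫_0^4/3 u'v' dx = ∫_0^4/3 (6*cos(9*π*x/4)) v dx for all v ∈ V.

Multiply both sides by a test function v and integrate from 0 to 4/3:
  ∫_0^4/3 −u''(x) v(x) dx = ∫_0^4/3 f(x) v(x) dx.
Integrate the LHS by parts once:
  ∫_0^4/3 −u'' v dx = −[u'(x) v(x)]_0^4/3 + ∫_0^4/3 u'(x) v'(x) dx.
Thus ∫_0^4/3 u'(x) v'(x) dx = ∫_0^4/3 f(x) v(x) dx + [u'(x) v(x)]_0^4/3.
Choose V so that boundary terms are either known or forced to vanish.
u has homogeneous Neumann: u'(0) = u'(4/3) = 0. So [u' v]_0^4/3 = 0·v(4/3) − 0·v(0) = 0 for any v; take V = H^1(0, 4/3).
Weak formulation: find u (satisfying any essential BC) such that ∫_0^4/3 u'(x) v'(x) dx = ∫_0^4/3 f v dx for all v ∈ V (homogeneous Neumann, so boundary terms vanish).
Substituting f(x) = 6*cos(9*π*x/4), the right-hand side is ∫_0^4/3 (6*cos(9*π*x/4)) v dx.
Compatibility check (pure Neumann): taking v ≡ 1 ∈ V gives 0 = ∫_0^4/3 f dx + (0) − (0), i.e. ∫_0^4/3 f dx must equal u'(0) − u'(4/3) = 0. Indeed ∫_0^4/3 (6*cos(9*π*x/4)) dx = 0, so the data are compatible. The solution is then unique only up to an additive constant (fix it e.g. by requiring ∫_0^4/3 u dx = 0).


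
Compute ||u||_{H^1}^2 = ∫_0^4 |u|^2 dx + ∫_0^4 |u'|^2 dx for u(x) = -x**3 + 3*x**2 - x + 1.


||u||_{H^1}^2 = 9784/21

The H^1 norm (squared) on an interval (0, L) is
  ||u||_{H^1}^2 = ∫_0^L u(x)^2 dx + ∫_0^L u'(x)^2 dx.
Compute u'(x) = -3*x**2 + 6*x - 1.
Then u(x)^2 = x**6 - 6*x**5 + 11*x**4 - 8*x**3 + 7*x**2 - 2*x + 1 and u'(x)^2 = 9*x**4 - 36*x**3 + 42*x**2 - 12*x + 1.
Integrate each monomial from 0 to 4 using ∫_0^4 c·x^n dx = c·4^(n+1)/(n+1):
  ∫_0^4 u(x)^2 dx = ∫_0^4 (x^6 - 6*x^5 + 11*x^4 - 8*x^3 + 7*x^2 - 2*x + 1) dx. Term by term:
    ∫_0^4 x^6 dx = 16384/7;  ∫_0^4 -6*x^5 dx = -4096;  ∫_0^4 11*x^4 dx = 11264/5;
    ∫_0^4 -8*x^3 dx = -512;  ∫_0^4 7*x^2 dx = 448/3;  ∫_0^4 -2*x dx = -16;
    ∫_0^4 1 dx = 4.
  Sum: 16384/7 − 4096 + 11264/5 − 512 + 448/3 − 16 + 4 = 12884/105.
  ∫_0^4 u'(x)^2 dx = ∫_0^4 (9*x^4 - 36*x^3 + 42*x^2 - 12*x + 1) dx. Term by term:
    ∫_0^4 9*x^4 dx = 9216/5;  ∫_0^4 -36*x^3 dx = -2304;  ∫_0^4 42*x^2 dx = 896;
    ∫_0^4 -12*x dx = -96;  ∫_0^4 1 dx = 4.
  Sum: 9216/5 − 2304 + 896 − 96 + 4 = 1716/5.
Adding: ||u||_{H^1}^2 = 12884/105 + 1716/5 = 9784/21.


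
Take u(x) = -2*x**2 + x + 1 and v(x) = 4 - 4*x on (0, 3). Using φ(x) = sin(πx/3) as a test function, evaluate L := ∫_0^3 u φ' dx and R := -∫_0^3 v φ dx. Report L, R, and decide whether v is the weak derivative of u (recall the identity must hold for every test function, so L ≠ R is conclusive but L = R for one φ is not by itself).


LHS = 30/π, RHS = 12/π. No, v is not the weak derivative of u.

u(x) = -2*x**2 + x + 1, classical derivative u'(x) = 1 - 4*x.
φ(x) = sin(πx/3), so φ'(x) = π*cos(π*x/3)/3.
Note φ(0) = φ(3) = 0, so the boundary term u·φ vanishes.
LHS = ∫_0^3 u(x) φ'(x) dx = ∫_0^3 (-2*π*x^2*cos(π*x/3)/3 + π*x*cos(π*x/3)/3 + π*cos(π*x/3)/3) dx. Term by term:
  ∫_0^3 π*cos(π*x/3)/3 dx = 0;  ∫_0^3 -2*π*x^2*cos(π*x/3)/3 dx = 36/π;  ∫_0^3 π*x*cos(π*x/3)/3 dx = -6/π.
Sum: 0 + 36/π − 6/π = 30/π.
So LHS = 30/π.
∫_0^3 v(x) φ(x) dx = ∫_0^3 (-4*x*sin(π*x/3) + 4*sin(π*x/3)) dx. Term by term:
  ∫_0^3 4*sin(π*x/3) dx = 24/π;  ∫_0^3 -4*x*sin(π*x/3) dx = -36/π.
Sum: 24/π − 36/π = -12/π.
So RHS = -∫_0^3 v(x) φ(x) dx = 12/π.
LHS − RHS = 18/π ≠ 0, so the identity fails.
(For a valid weak derivative the identity must hold for EVERY test function, in particular this one. The failure shows v is NOT the weak derivative of u.)
Correct weak derivative would be u'(x) = 1 - 4*x.


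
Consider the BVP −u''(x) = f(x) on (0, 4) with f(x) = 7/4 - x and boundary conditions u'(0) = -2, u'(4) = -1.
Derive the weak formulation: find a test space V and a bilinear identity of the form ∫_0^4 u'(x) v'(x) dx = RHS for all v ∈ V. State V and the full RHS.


V = H^1(0, 4) (v unrestricted at boundary; u is determined up to an additive constant); weak form: ∫_0^4 u'v' dx = ∫_0^4 (7/4 - x) v dx − v(4) + 2·v(0) for all v ∈ V.

Multiply both sides by a test function v and integrate from 0 to 4:
  ∫_0^4 −u''(x) v(x) dx = ∫_0^4 f(x) v(x) dx.
Integrate the LHS by parts once:
  ∫_0^4 −u'' v dx = −[u'(x) v(x)]_0^4 + ∫_0^4 u'(x) v'(x) dx.
Thus ∫_0^4 u'(x) v'(x) dx = ∫_0^4 f(x) v(x) dx + [u'(x) v(x)]_0^4.
Choose V so that boundary terms are either known or forced to vanish.
u has inhomogeneous Neumann u'(0) = -2, u'(4) = -1. [u' v]_0^4 = (-1)·v(4) − (-2)·v(0) = − v(4) + 2·v(0). Take V = H^1(0, 4); boundary term becomes part of RHS.
Weak formulation: find u (satisfying any essential BC) such that ∫_0^4 u'(x) v'(x) dx = ∫_0^4 f v dx − v(4) + 2·v(0) for all v ∈ V (Neumann data are natural BCs: they enter the RHS as boundary terms).
Substituting f(x) = 7/4 - x, the right-hand side is ∫_0^4 (7/4 - x) v dx − v(4) + 2·v(0).
Compatibility check (pure Neumann): taking v ≡ 1 ∈ V gives 0 = ∫_0^4 f dx + (-1) − (-2), i.e. ∫_0^4 f dx must equal u'(0) − u'(4) = -1. Indeed ∫_0^4 (7/4 - x) dx = -1, so the data are compatible. The solution is then unique only up to an additive constant (fix it e.g. by requiring ∫_0^4 u dx = 0).


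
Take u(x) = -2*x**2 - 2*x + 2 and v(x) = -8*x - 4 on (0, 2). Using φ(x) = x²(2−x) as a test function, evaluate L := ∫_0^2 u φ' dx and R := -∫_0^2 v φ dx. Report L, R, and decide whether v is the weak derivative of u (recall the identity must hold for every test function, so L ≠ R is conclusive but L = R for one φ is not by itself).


LHS = 136/15, RHS = 272/15. No, v is not the weak derivative of u.

u(x) = -2*x**2 - 2*x + 2, classical derivative u'(x) = -4*x - 2.
φ(x) = x²(2−x), so φ'(x) = x*(4 - 3*x).
Note φ(0) = φ(2) = 0, so the boundary term u·φ vanishes.
LHS = ∫_0^2 u(x) φ'(x) dx = ∫_0^2 (6*x^4 - 2*x^3 - 14*x^2 + 8*x) dx. Term by term:
  ∫_0^2 6*x^4 dx = 192/5;  ∫_0^2 -2*x^3 dx = -8;  ∫_0^2 -14*x^2 dx = -112/3;
  ∫_0^2 8*x dx = 16.
Sum: 192/5 − 8 − 112/3 + 16 = 136/15.
So LHS = 136/15.
∫_0^2 v(x) φ(x) dx = ∫_0^2 (8*x^4 - 12*x^3 - 8*x^2) dx. Term by term:
  ∫_0^2 8*x^4 dx = 256/5;  ∫_0^2 -12*x^3 dx = -48;  ∫_0^2 -8*x^2 dx = -64/3.
Sum: 256/5 − 48 − 64/3 = -272/15.
So RHS = -∫_0^2 v(x) φ(x) dx = 272/15.
LHS − RHS = -136/15 ≠ 0, so the identity fails.
(For a valid weak derivative the identity must hold for EVERY test function, in particular this one. The failure shows v is NOT the weak derivative of u.)
Correct weak derivative would be u'(x) = -4*x - 2.


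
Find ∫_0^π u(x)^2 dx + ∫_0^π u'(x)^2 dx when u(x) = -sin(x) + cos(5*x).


||u||_{H^1(0,π)}^2 = 14*π

u'(x) = -5*sin(5*x) - cos(x).
Expand u² and (u')² and integrate term by term on (0, π), using: for integers n ≥ 1, ∫_0^π sin²(nx) dx = ∫_0^π cos²(nx) dx = π/2; for n ≠ n', ∫_0^π sin(nx)sin(n'x) dx = ∫_0^π cos(nx)cos(n'x) dx = 0; and by product-to-sum, ∫_0^π sin(nx)cos(n'x) dx = ½∫_0^π [sin((n+n')x) + sin((n−n')x)] dx, which is 0 when n+n' is even and 2n/(n²−n'²) when n+n' is odd (it need not vanish on (0, π)).
  u² squared terms: (-1)²·∫sin(x)² dx = 1·π/2 = π/2;  (1)²·∫cos(5x)² dx = 1·π/2 = π/2.
  u² cross terms: 2·(-1)·(1)·∫sin(x)·cos(5x) dx = -2·(0) = 0.
  So ∫_0^π u² dx = π/2 + π/2 + 0 = π.
  (u')² squared terms: (-1)²·∫cos(x)² dx = 1·π/2 = π/2;  (-5)²·∫sin(5x)² dx = 25·π/2 = 25*π/2.
  (u')² cross terms: 2·(-1)·(-5)·∫cos(x)·sin(5x) dx = 10·(0) = 0.
  So ∫_0^π (u')² dx = π/2 + 25*π/2 + 0 = 13*π.
||u||_{H^1}^2 = (π) + (13*π) = 14*π.


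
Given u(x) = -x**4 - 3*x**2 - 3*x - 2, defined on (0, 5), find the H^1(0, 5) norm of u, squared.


||u||_{H^1}^2 = 66263665/126

The H^1 norm (squared) on an interval (0, L) is
  ||u||_{H^1}^2 = ∫_0^L u(x)^2 dx + ∫_0^L u'(x)^2 dx.
Compute u'(x) = -4*x**3 - 6*x - 3.
Then u(x)^2 = x**8 + 6*x**6 + 6*x**5 + 13*x**4 + 18*x**3 + 21*x**2 + 12*x + 4 and u'(x)^2 = 16*x**6 + 48*x**4 + 24*x**3 + 36*x**2 + 36*x + 9.
Integrate each monomial from 0 to 5 using ∫_0^5 c·x^n dx = c·5^(n+1)/(n+1):
  ∫_0^5 u(x)^2 dx = ∫_0^5 (x^8 + 6*x^6 + 6*x^5 + 13*x^4 + 18*x^3 + 21*x^2 + 12*x + 4) dx. Term by term:
    ∫_0^5 x^8 dx = 1953125/9;  ∫_0^5 6*x^6 dx = 468750/7;  ∫_0^5 6*x^5 dx = 15625;
    ∫_0^5 13*x^4 dx = 8125;  ∫_0^5 18*x^3 dx = 5625/2;  ∫_0^5 21*x^2 dx = 875;
    ∫_0^5 12*x dx = 150;  ∫_0^5 4 dx = 20.
  Sum: 1953125/9 + 468750/7 + 15625 + 8125 + 5625/2 + 875 + 150 + 20 = 39259795/126.
  ∫_0^5 u'(x)^2 dx = ∫_0^5 (16*x^6 + 48*x^4 + 24*x^3 + 36*x^2 + 36*x + 9) dx. Term by term:
    ∫_0^5 16*x^6 dx = 1250000/7;  ∫_0^5 48*x^4 dx = 30000;  ∫_0^5 24*x^3 dx = 3750;
    ∫_0^5 36*x^2 dx = 1500;  ∫_0^5 36*x dx = 450;  ∫_0^5 9 dx = 45.
  Sum: 1250000/7 + 30000 + 3750 + 1500 + 450 + 45 = 1500215/7.
Adding: ||u||_{H^1}^2 = 39259795/126 + 1500215/7 = 66263665/126.


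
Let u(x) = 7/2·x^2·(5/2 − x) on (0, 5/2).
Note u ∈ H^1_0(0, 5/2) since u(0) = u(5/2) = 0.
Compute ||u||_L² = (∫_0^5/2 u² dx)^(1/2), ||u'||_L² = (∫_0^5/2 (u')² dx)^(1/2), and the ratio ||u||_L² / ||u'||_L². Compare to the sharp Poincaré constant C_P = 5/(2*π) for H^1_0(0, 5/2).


||u||_L² / ||u'||_L² = 5*sqrt(14)/28 < C_P = 5/(2*π).

u(x) = 7/2·x^2·(5/2 − x), so u'(x) = 7*x*(5 - 3*x)/2.
u(x) = 7/2·x^2·(5/2 − x) vanishes at x = 0 and x = 5/2, so u ∈ H^1_0(0, 5/2). Differentiate via the product rule and integrate the resulting polynomials term by term.
  ∫_0^5/2 u² dx = ∫_0^5/2 (49*x^6/4 - 245*x^5/4 + 1225*x^4/16) dx. Term by term:
    ∫_0^5/2 49*x^6/4 dx = 546875/512;  ∫_0^5/2 -245*x^5/4 dx = -3828125/1536;  ∫_0^5/2 1225*x^4/16 dx = 765625/512.
  Sum: 546875/512 − 3828125/1536 + 765625/512 = 109375/1536.
  ∫_0^5/2 (u')² dx = ∫_0^5/2 (441*x^4/4 - 735*x^3/2 + 1225*x^2/4) dx. Term by term:
    ∫_0^5/2 441*x^4/4 dx = 275625/128;  ∫_0^5/2 -735*x^3/2 dx = -459375/128;  ∫_0^5/2 1225*x^2/4 dx = 153125/96.
  Sum: 275625/128 − 459375/128 + 153125/96 = 30625/192.
∫_0^5/2 u² dx = 109375/1536, so ||u||_L² = 125*sqrt(42)/96.
∫_0^5/2 (u')² dx = 30625/192, so ||u'||_L² = 175*sqrt(3)/24.
Ratio ||u||_L² / ||u'||_L² = 5*sqrt(14)/28.
Sharp Poincaré constant on H^1_0(0, 5/2) is C_P = L/π = 5/(2*π), achieved by sin(2*π/5·x).
A polynomial bump cannot attain the sharp Poincaré constant (only the first sine eigenfunction does), so the ratio is strictly less than C_P, consistent with ||u||_L² ≤ C_P ||u'||_L².


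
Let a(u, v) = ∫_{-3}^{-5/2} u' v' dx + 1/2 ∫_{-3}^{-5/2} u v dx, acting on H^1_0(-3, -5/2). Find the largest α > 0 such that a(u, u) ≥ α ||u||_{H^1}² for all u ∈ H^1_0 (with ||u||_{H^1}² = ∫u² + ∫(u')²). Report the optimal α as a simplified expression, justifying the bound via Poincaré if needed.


α = (1 + 8*π^2)/(2*(1 + 4*π^2))

Coercivity of a(·,·) on H^1_0(-3, -5/2) means a(u, u) ≥ α ||u||_{H^1}² for every u ∈ H^1_0.
The interval has length L = 1/2, and Poincaré/coercivity depend only on L. Here a(u, u) = ∫(u')² + (1/2)·∫u².
Here 0 < c = 1/2 < 1. The condition a(u,u) ≥ α||u||_{H^1}² reads (1−α)∫(u')² ≥ (α−c)∫u². Any admissible α is ≤ 1 (rapidly oscillating u have ∫u²/∫(u')² → 0), and α = 1 would force 0 ≥ (1−c)∫u², impossible since c < 1; so 1−α > 0. By the sharp Poincaré inequality on H^1_0 of an interval of length L, ∫(u')² ≥ (π/L)²∫u² with equality for the first sine mode sin(π(x−x₀)/L) (x₀ the left endpoint), so the inequality holds for all u iff (1−α)(π/L)² ≥ α − c, i.e. α ≤ ((π/L)² + c)/((π/L)² + 1) = (1 + c(L/π)²)/(1 + (L/π)²). With (π/L)² = 4*π^2 and c = 1/2, the largest admissible constant is α = ((π/L)² + c)/((π/L)² + 1).
Simplifying, α = (1 + 8*π^2)/(2*(1 + 4*π^2)).


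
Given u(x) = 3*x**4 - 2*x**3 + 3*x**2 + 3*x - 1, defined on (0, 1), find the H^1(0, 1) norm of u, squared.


||u||_{H^1}^2 = 2307/35

The H^1 norm (squared) on an interval (0, L) is
  ||u||_{H^1}^2 = ∫_0^L u(x)^2 dx + ∫_0^L u'(x)^2 dx.
Compute u'(x) = 12*x**3 - 6*x**2 + 6*x + 3.
Then u(x)^2 = 9*x**8 - 12*x**7 + 22*x**6 + 6*x**5 - 9*x**4 + 22*x**3 + 3*x**2 - 6*x + 1 and u'(x)^2 = 144*x**6 - 144*x**5 + 180*x**4 + 36*x + 9.
Integrate each monomial from 0 to 1 using ∫_0^1 c·x^n dx = c·1^(n+1)/(n+1):
  ∫_0^1 u(x)^2 dx = ∫_0^1 (9*x^8 - 12*x^7 + 22*x^6 + 6*x^5 - 9*x^4 + 22*x^3 + 3*x^2 - 6*x + 1) dx. Term by term:
    ∫_0^1 9*x^8 dx = 1;  ∫_0^1 -12*x^7 dx = -3/2;  ∫_0^1 22*x^6 dx = 22/7;
    ∫_0^1 6*x^5 dx = 1;  ∫_0^1 -9*x^4 dx = -9/5;  ∫_0^1 22*x^3 dx = 11/2;
    ∫_0^1 3*x^2 dx = 1;  ∫_0^1 -6*x dx = -3;  ∫_0^1 1 dx = 1.
  Sum: 1 − 3/2 + 22/7 + 1 − 9/5 + 11/2 + 1 − 3 + 1 = 222/35.
  ∫_0^1 u'(x)^2 dx = ∫_0^1 (144*x^6 - 144*x^5 + 180*x^4 + 36*x + 9) dx. Term by term:
    ∫_0^1 144*x^6 dx = 144/7;  ∫_0^1 -144*x^5 dx = -24;  ∫_0^1 180*x^4 dx = 36;
    ∫_0^1 36*x dx = 18;  ∫_0^1 9 dx = 9.
  Sum: 144/7 − 24 + 36 + 18 + 9 = 417/7.
Adding: ||u||_{H^1}^2 = 222/35 + 417/7 = 2307/35.


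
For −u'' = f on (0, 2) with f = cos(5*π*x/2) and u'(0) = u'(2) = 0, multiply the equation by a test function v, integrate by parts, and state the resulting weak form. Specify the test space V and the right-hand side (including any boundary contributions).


V = H^1(0, 2) (no boundary constraint on v; u is determined up to an additive constant); weak form: ∫_0^2 u'v' dx = ∫_0^2 (cos(5*π*x/2)) v dx for all v ∈ V.

Multiply both sides by a test function v and integrate from 0 to 2:
  ∫_0^2 −u''(x) v(x) dx = ∫_0^2 f(x) v(x) dx.
Integrate the LHS by parts once:
  ∫_0^2 −u'' v dx = −[u'(x) v(x)]_0^2 + ∫_0^2 u'(x) v'(x) dx.
Thus ∫_0^2 u'(x) v'(x) dx = ∫_0^2 f(x) v(x) dx + [u'(x) v(x)]_0^2.
Choose V so that boundary terms are either known or forced to vanish.
u has homogeneous Neumann: u'(0) = u'(2) = 0. So [u' v]_0^2 = 0·v(2) − 0·v(0) = 0 for any v; take V = H^1(0, 2).
Weak formulation: find u (satisfying any essential BC) such that ∫_0^2 u'(x) v'(x) dx = ∫_0^2 f v dx for all v ∈ V (homogeneous Neumann, so boundary terms vanish).
Substituting f(x) = cos(5*π*x/2), the right-hand side is ∫_0^2 (cos(5*π*x/2)) v dx.
Compatibility check (pure Neumann): taking v ≡ 1 ∈ V gives 0 = ∫_0^2 f dx + (0) − (0), i.e. ∫_0^2 f dx must equal u'(0) − u'(2) = 0. Indeed ∫_0^2 (cos(5*π*x/2)) dx = 0, so the data are compatible. The solution is then unique only up to an additive constant (fix it e.g. by requiring ∫_0^2 u dx = 0).


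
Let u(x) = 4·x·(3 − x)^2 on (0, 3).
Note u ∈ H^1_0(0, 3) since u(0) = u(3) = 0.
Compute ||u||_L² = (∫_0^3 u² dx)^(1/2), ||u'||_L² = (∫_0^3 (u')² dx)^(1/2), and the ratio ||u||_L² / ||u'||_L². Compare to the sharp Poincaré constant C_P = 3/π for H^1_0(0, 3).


||u||_L² / ||u'||_L² = 3*sqrt(14)/14 < C_P = 3/π.

u(x) = 4·x·(3 − x)^2, so u'(x) = 12*(x - 3)*(x - 1).
u(x) = 4·x·(3 − x)^2 vanishes at x = 0 and x = 3, so u ∈ H^1_0(0, 3). Differentiate via the product rule and integrate the resulting polynomials term by term.
  ∫_0^3 u² dx = ∫_0^3 (16*x^6 - 192*x^5 + 864*x^4 - 1728*x^3 + 1296*x^2) dx. Term by term:
    ∫_0^3 16*x^6 dx = 34992/7;  ∫_0^3 -192*x^5 dx = -23328;  ∫_0^3 864*x^4 dx = 209952/5;
    ∫_0^3 -1728*x^3 dx = -34992;  ∫_0^3 1296*x^2 dx = 11664.
  Sum: 34992/7 − 23328 + 209952/5 − 34992 + 11664 = 11664/35.
  ∫_0^3 (u')² dx = ∫_0^3 (144*x^4 - 1152*x^3 + 3168*x^2 - 3456*x + 1296) dx. Term by term:
    ∫_0^3 144*x^4 dx = 34992/5;  ∫_0^3 -1152*x^3 dx = -23328;  ∫_0^3 3168*x^2 dx = 28512;
    ∫_0^3 -3456*x dx = -15552;  ∫_0^3 1296 dx = 3888.
  Sum: 34992/5 − 23328 + 28512 − 15552 + 3888 = 2592/5.
∫_0^3 u² dx = 11664/35, so ||u||_L² = 108*sqrt(35)/35.
∫_0^3 (u')² dx = 2592/5, so ||u'||_L² = 36*sqrt(10)/5.
Ratio ||u||_L² / ||u'||_L² = 3*sqrt(14)/14.
Sharp Poincaré constant on H^1_0(0, 3) is C_P = L/π = 3/π, achieved by sin(π/3·x).
A polynomial bump cannot attain the sharp Poincaré constant (only the first sine eigenfunction does), so the ratio is strictly less than C_P, consistent with ||u||_L² ≤ C_P ||u'||_L².


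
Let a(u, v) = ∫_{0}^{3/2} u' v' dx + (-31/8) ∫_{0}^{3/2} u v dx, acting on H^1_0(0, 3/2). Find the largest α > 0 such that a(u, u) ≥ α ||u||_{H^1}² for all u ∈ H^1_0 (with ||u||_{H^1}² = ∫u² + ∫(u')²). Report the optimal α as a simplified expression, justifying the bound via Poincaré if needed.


α = (-279 + 32*π^2)/(8*(9 + 4*π^2))

Coercivity of a(·,·) on H^1_0(0, 3/2) means a(u, u) ≥ α ||u||_{H^1}² for every u ∈ H^1_0.
The interval has length L = 3/2, and Poincaré/coercivity depend only on L. Here a(u, u) = ∫(u')² + (-31/8)·∫u².
Here c = -31/8 < 0 with |c| < (π/L)² = 4*π^2/9, so coercivity still holds. The condition a(u,u) ≥ α||u||_{H^1}² reads (1−α)∫(u')² ≥ (α−c)∫u². Any admissible α is ≤ 1 (rapidly oscillating u have ∫u²/∫(u')² → 0), and α = 1 would force 0 ≥ (1−c)∫u², impossible since c < 1; so 1−α > 0. By the sharp Poincaré inequality on H^1_0 of an interval of length L, ∫(u')² ≥ (π/L)²∫u² with equality for the first sine mode sin(π(x−x₀)/L) (x₀ the left endpoint), so the inequality holds for all u iff (1−α)(π/L)² ≥ α − c, i.e. α ≤ ((π/L)² + c)/((π/L)² + 1) = (1 + c(L/π)²)/(1 + (L/π)²). (Direct route, valid since c ≤ 0: Poincaré gives c∫u² ≥ c(L/π)²∫(u')², so a(u,u) ≥ (1 + c(L/π)²)∫(u')², while ||u||_{H^1}² ≤ (1 + (L/π)²)∫(u')²; dividing yields the same α.) With (π/L)² = 4*π^2/9 and c = -31/8, the largest admissible constant is α = ((π/L)² + c)/((π/L)² + 1).
Simplifying, α = (-279 + 32*π^2)/(8*(9 + 4*π^2)).


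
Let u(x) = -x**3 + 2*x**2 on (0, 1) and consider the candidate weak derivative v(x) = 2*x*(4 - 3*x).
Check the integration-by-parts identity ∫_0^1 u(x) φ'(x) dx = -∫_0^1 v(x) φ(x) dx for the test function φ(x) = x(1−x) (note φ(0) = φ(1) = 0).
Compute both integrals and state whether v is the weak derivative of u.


LHS = -11/60, RHS = -11/30. No, v is not the weak derivative of u.

u(x) = -x**3 + 2*x**2, classical derivative u'(x) = -3*x**2 + 4*x.
φ(x) = x(1−x), so φ'(x) = 1 - 2*x.
Note φ(0) = φ(1) = 0, so the boundary term u·φ vanishes.
LHS = ∫_0^1 u(x) φ'(x) dx = ∫_0^1 (2*x^4 - 5*x^3 + 2*x^2) dx. Term by term:
  ∫_0^1 2*x^4 dx = 2/5;  ∫_0^1 -5*x^3 dx = -5/4;  ∫_0^1 2*x^2 dx = 2/3.
Sum: 2/5 − 5/4 + 2/3 = -11/60.
So LHS = -11/60.
∫_0^1 v(x) φ(x) dx = ∫_0^1 (6*x^4 - 14*x^3 + 8*x^2) dx. Term by term:
  ∫_0^1 6*x^4 dx = 6/5;  ∫_0^1 -14*x^3 dx = -7/2;  ∫_0^1 8*x^2 dx = 8/3.
Sum: 6/5 − 7/2 + 8/3 = 11/30.
So RHS = -∫_0^1 v(x) φ(x) dx = -11/30.
LHS − RHS = 11/60 ≠ 0, so the identity fails.
(For a valid weak derivative the identity must hold for EVERY test function, in particular this one. The failure shows v is NOT the weak derivative of u.)
Correct weak derivative would be u'(x) = -3*x**2 + 4*x.


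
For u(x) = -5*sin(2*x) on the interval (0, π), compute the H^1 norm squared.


||u||_{H^1(0,π)}^2 = 125*π/2

u'(x) = -10*cos(2*x).
Expand u² and (u')² and integrate term by term on (0, π), using: for integers n ≥ 1, ∫_0^π sin²(nx) dx = ∫_0^π cos²(nx) dx = π/2; for n ≠ n', ∫_0^π sin(nx)sin(n'x) dx = ∫_0^π cos(nx)cos(n'x) dx = 0; and by product-to-sum, ∫_0^π sin(nx)cos(n'x) dx = ½∫_0^π [sin((n+n')x) + sin((n−n')x)] dx, which is 0 when n+n' is even and 2n/(n²−n'²) when n+n' is odd (it need not vanish on (0, π)).
  u² squared terms: (-5)²·∫sin(2x)² dx = 25·π/2 = 25*π/2.
  So ∫_0^π u² dx = 25*π/2.
  (u')² squared terms: (-10)²·∫cos(2x)² dx = 100·π/2 = 50*π.
  So ∫_0^π (u')² dx = 50*π.
||u||_{H^1}^2 = (25*π/2) + (50*π) = 125*π/2.


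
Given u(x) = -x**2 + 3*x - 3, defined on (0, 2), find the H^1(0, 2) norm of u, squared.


||u||_{H^1}^2 = 136/15

The H^1 norm (squared) on an interval (0, L) is
  ||u||_{H^1}^2 = ∫_0^L u(x)^2 dx + ∫_0^L u'(x)^2 dx.
Compute u'(x) = 3 - 2*x.
Then u(x)^2 = x**4 - 6*x**3 + 15*x**2 - 18*x + 9 and u'(x)^2 = 4*x**2 - 12*x + 9.
Integrate each monomial from 0 to 2 using ∫_0^2 c·x^n dx = c·2^(n+1)/(n+1):
  ∫_0^2 u(x)^2 dx = ∫_0^2 (x^4 - 6*x^3 + 15*x^2 - 18*x + 9) dx. Term by term:
    ∫_0^2 x^4 dx = 32/5;  ∫_0^2 -6*x^3 dx = -24;  ∫_0^2 15*x^2 dx = 40;
    ∫_0^2 -18*x dx = -36;  ∫_0^2 9 dx = 18.
  Sum: 32/5 − 24 + 40 − 36 + 18 = 22/5.
  ∫_0^2 u'(x)^2 dx = ∫_0^2 (4*x^2 - 12*x + 9) dx. Term by term:
    ∫_0^2 4*x^2 dx = 32/3;  ∫_0^2 -12*x dx = -24;  ∫_0^2 9 dx = 18.
  Sum: 32/3 − 24 + 18 = 14/3.
Adding: ||u||_{H^1}^2 = 22/5 + 14/3 = 136/15.


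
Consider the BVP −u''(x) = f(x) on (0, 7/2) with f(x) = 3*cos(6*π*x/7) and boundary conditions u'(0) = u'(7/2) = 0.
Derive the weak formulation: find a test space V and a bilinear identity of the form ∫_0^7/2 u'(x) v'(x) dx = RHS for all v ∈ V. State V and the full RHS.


V = H^1(0, 7/2) (no boundary constraint on v; u is determined up to an additive constant); weak form: ∫_0^7/2 u'v' dx = ∫_0^7/2 (3*cos(6*π*x/7)) v dx for all v ∈ V.

Multiply both sides by a test function v and integrate from 0 to 7/2:
  ∫_0^7/2 −u''(x) v(x) dx = ∫_0^7/2 f(x) v(x) dx.
Integrate the LHS by parts once:
  ∫_0^7/2 −u'' v dx = −[u'(x) v(x)]_0^7/2 + ∫_0^7/2 u'(x) v'(x) dx.
Thus ∫_0^7/2 u'(x) v'(x) dx = ∫_0^7/2 f(x) v(x) dx + [u'(x) v(x)]_0^7/2.
Choose V so that boundary terms are either known or forced to vanish.
u has homogeneous Neumann: u'(0) = u'(7/2) = 0. So [u' v]_0^7/2 = 0·v(7/2) − 0·v(0) = 0 for any v; take V = H^1(0, 7/2).
Weak formulation: find u (satisfying any essential BC) such that ∫_0^7/2 u'(x) v'(x) dx = ∫_0^7/2 f v dx for all v ∈ V (homogeneous Neumann, so boundary terms vanish).
Substituting f(x) = 3*cos(6*π*x/7), the right-hand side is ∫_0^7/2 (3*cos(6*π*x/7)) v dx.
Compatibility check (pure Neumann): taking v ≡ 1 ∈ V gives 0 = ∫_0^7/2 f dx + (0) − (0), i.e. ∫_0^7/2 f dx must equal u'(0) − u'(7/2) = 0. Indeed ∫_0^7/2 (3*cos(6*π*x/7)) dx = 0, so the data are compatible. The solution is then unique only up to an additive constant (fix it e.g. by requiring ∫_0^7/2 u dx = 0).


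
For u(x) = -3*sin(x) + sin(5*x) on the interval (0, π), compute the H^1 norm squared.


||u||_{H^1(0,π)}^2 = 22*π

u'(x) = -3*cos(x) + 5*cos(5*x).
Expand u² and (u')² and integrate term by term on (0, π), using: for integers n ≥ 1, ∫_0^π sin²(nx) dx = ∫_0^π cos²(nx) dx = π/2; for n ≠ n', ∫_0^π sin(nx)sin(n'x) dx = ∫_0^π cos(nx)cos(n'x) dx = 0; and by product-to-sum, ∫_0^π sin(nx)cos(n'x) dx = ½∫_0^π [sin((n+n')x) + sin((n−n')x)] dx, which is 0 when n+n' is even and 2n/(n²−n'²) when n+n' is odd (it need not vanish on (0, π)).
  u² squared terms: (-3)²·∫sin(x)² dx = 9·π/2 = 9*π/2;  (1)²·∫sin(5x)² dx = 1·π/2 = π/2.
  u² cross terms: 2·(-3)·(1)·∫sin(x)·sin(5x) dx = -6·(0) = 0.
  So ∫_0^π u² dx = 9*π/2 + π/2 + 0 = 5*π.
  (u')² squared terms: (-3)²·∫cos(x)² dx = 9·π/2 = 9*π/2;  (5)²·∫cos(5x)² dx = 25·π/2 = 25*π/2.
  (u')² cross terms: 2·(-3)·(5)·∫cos(x)·cos(5x) dx = -30·(0) = 0.
  So ∫_0^π (u')² dx = 9*π/2 + 25*π/2 + 0 = 17*π.
||u||_{H^1}^2 = (5*π) + (17*π) = 22*π.


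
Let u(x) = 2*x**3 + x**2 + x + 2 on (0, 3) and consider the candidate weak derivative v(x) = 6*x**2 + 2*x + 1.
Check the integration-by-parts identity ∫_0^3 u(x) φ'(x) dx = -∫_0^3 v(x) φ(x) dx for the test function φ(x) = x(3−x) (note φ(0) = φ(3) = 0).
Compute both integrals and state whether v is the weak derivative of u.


LHS = -909/10, RHS = -909/10. Yes, v = u' weakly.

u(x) = 2*x**3 + x**2 + x + 2, classical derivative u'(x) = 6*x**2 + 2*x + 1.
φ(x) = x(3−x), so φ'(x) = 3 - 2*x.
Note φ(0) = φ(3) = 0, so the boundary term u·φ vanishes.
LHS = ∫_0^3 u(x) φ'(x) dx = ∫_0^3 (-4*x^4 + 4*x^3 + x^2 - x + 6) dx. Term by term:
  ∫_0^3 -4*x^4 dx = -972/5;  ∫_0^3 4*x^3 dx = 81;  ∫_0^3 x^2 dx = 9;
  ∫_0^3 -x dx = -9/2;  ∫_0^3 6 dx = 18.
Sum: -972/5 + 81 + 9 − 9/2 + 18 = -909/10.
So LHS = -909/10.
∫_0^3 v(x) φ(x) dx = ∫_0^3 (-6*x^4 + 16*x^3 + 5*x^2 + 3*x) dx. Term by term:
  ∫_0^3 -6*x^4 dx = -1458/5;  ∫_0^3 16*x^3 dx = 324;  ∫_0^3 5*x^2 dx = 45;
  ∫_0^3 3*x dx = 27/2.
Sum: -1458/5 + 324 + 45 + 27/2 = 909/10.
So RHS = -∫_0^3 v(x) φ(x) dx = -909/10.
LHS = RHS, so the identity holds for this test φ.
Moreover u is smooth here and v(x) = u'(x) = 6*x**2 + 2*x + 1 pointwise, so the identity holds for every test function. Hence v is the weak derivative of u.


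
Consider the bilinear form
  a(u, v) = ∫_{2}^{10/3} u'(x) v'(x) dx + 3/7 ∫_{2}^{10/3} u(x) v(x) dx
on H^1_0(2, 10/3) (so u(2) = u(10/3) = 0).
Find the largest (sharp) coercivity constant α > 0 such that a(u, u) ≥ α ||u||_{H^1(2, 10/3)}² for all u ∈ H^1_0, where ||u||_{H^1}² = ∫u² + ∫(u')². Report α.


α = 3*(16 + 21*π^2)/(7*(16 + 9*π^2))

Coercivity of a(·,·) on H^1_0(2, 10/3) means a(u, u) ≥ α ||u||_{H^1}² for every u ∈ H^1_0.
The interval has length L = 4/3, and Poincaré/coercivity depend only on L. Here a(u, u) = ∫(u')² + (3/7)·∫u².
Here 0 < c = 3/7 < 1. The condition a(u,u) ≥ α||u||_{H^1}² reads (1−α)∫(u')² ≥ (α−c)∫u². Any admissible α is ≤ 1 (rapidly oscillating u have ∫u²/∫(u')² → 0), and α = 1 would force 0 ≥ (1−c)∫u², impossible since c < 1; so 1−α > 0. By the sharp Poincaré inequality on H^1_0 of an interval of length L, ∫(u')² ≥ (π/L)²∫u² with equality for the first sine mode sin(π(x−x₀)/L) (x₀ the left endpoint), so the inequality holds for all u iff (1−α)(π/L)² ≥ α − c, i.e. α ≤ ((π/L)² + c)/((π/L)² + 1) = (1 + c(L/π)²)/(1 + (L/π)²). With (π/L)² = 9*π^2/16 and c = 3/7, the largest admissible constant is α = ((π/L)² + c)/((π/L)² + 1).
Simplifying, α = 3*(16 + 21*π^2)/(7*(16 + 9*π^2)).


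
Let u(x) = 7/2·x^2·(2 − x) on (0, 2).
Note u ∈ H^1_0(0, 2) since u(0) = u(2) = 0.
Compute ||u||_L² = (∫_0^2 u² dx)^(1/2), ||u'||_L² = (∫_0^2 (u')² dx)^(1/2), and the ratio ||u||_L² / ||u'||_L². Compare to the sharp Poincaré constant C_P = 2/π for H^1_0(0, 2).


||u||_L² / ||u'||_L² = sqrt(14)/7 < C_P = 2/π.

u(x) = 7/2·x^2·(2 − x), so u'(x) = 7*x*(4 - 3*x)/2.
u(x) = 7/2·x^2·(2 − x) vanishes at x = 0 and x = 2, so u ∈ H^1_0(0, 2). Differentiate via the product rule and integrate the resulting polynomials term by term.
  ∫_0^2 u² dx = ∫_0^2 (49*x^6/4 - 49*x^5 + 49*x^4) dx. Term by term:
    ∫_0^2 49*x^6/4 dx = 224;  ∫_0^2 -49*x^5 dx = -1568/3;  ∫_0^2 49*x^4 dx = 1568/5.
  Sum: 224 − 1568/3 + 1568/5 = 224/15.
  ∫_0^2 (u')² dx = ∫_0^2 (441*x^4/4 - 294*x^3 + 196*x^2) dx. Term by term:
    ∫_0^2 441*x^4/4 dx = 3528/5;  ∫_0^2 -294*x^3 dx = -1176;  ∫_0^2 196*x^2 dx = 1568/3.
  Sum: 3528/5 − 1176 + 1568/3 = 784/15.
∫_0^2 u² dx = 224/15, so ||u||_L² = 4*sqrt(210)/15.
∫_0^2 (u')² dx = 784/15, so ||u'||_L² = 28*sqrt(15)/15.
Ratio ||u||_L² / ||u'||_L² = sqrt(14)/7.
Sharp Poincaré constant on H^1_0(0, 2) is C_P = L/π = 2/π, achieved by sin(π/2·x).
A polynomial bump cannot attain the sharp Poincaré constant (only the first sine eigenfunction does), so the ratio is strictly less than C_P, consistent with ||u||_L² ≤ C_P ||u'||_L².


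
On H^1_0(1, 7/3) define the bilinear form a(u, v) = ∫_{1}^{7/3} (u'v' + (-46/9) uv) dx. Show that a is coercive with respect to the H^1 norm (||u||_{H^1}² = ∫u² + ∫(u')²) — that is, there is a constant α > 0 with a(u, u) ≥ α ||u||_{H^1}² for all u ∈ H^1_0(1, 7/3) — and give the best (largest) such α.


α = (-736 + 81*π^2)/(9*(16 + 9*π^2))

Coercivity of a(·,·) on H^1_0(1, 7/3) means a(u, u) ≥ α ||u||_{H^1}² for every u ∈ H^1_0.
The interval has length L = 4/3, and Poincaré/coercivity depend only on L. Here a(u, u) = ∫(u')² + (-46/9)·∫u².
Here c = -46/9 < 0 with |c| < (π/L)² = 9*π^2/16, so coercivity still holds. The condition a(u,u) ≥ α||u||_{H^1}² reads (1−α)∫(u')² ≥ (α−c)∫u². Any admissible α is ≤ 1 (rapidly oscillating u have ∫u²/∫(u')² → 0), and α = 1 would force 0 ≥ (1−c)∫u², impossible since c < 1; so 1−α > 0. By the sharp Poincaré inequality on H^1_0 of an interval of length L, ∫(u')² ≥ (π/L)²∫u² with equality for the first sine mode sin(π(x−x₀)/L) (x₀ the left endpoint), so the inequality holds for all u iff (1−α)(π/L)² ≥ α − c, i.e. α ≤ ((π/L)² + c)/((π/L)² + 1) = (1 + c(L/π)²)/(1 + (L/π)²). (Direct route, valid since c ≤ 0: Poincaré gives c∫u² ≥ c(L/π)²∫(u')², so a(u,u) ≥ (1 + c(L/π)²)∫(u')², while ||u||_{H^1}² ≤ (1 + (L/π)²)∫(u')²; dividing yields the same α.) With (π/L)² = 9*π^2/16 and c = -46/9, the largest admissible constant is α = ((π/L)² + c)/((π/L)² + 1).
Simplifying, α = (-736 + 81*π^2)/(9*(16 + 9*π^2)).


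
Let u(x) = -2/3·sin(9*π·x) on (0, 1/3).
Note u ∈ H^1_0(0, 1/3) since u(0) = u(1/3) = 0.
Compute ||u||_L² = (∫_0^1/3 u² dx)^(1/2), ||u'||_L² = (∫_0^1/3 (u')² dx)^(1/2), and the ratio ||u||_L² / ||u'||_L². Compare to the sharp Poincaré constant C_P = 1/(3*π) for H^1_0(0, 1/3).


||u||_L² / ||u'||_L² = 1/(9*π) < C_P = 1/(3*π).

u(x) = -2/3·sin(9*π·x), so u'(x) = -6*π*cos(9*π*x).
Writing u(x) = A·sin(kπx/L) with A = -2/3 and k = 3, use ∫_0^L sin²(kπx/L) dx = L/2 and ∫_0^L cos²(kπx/L) dx = L/2.
u² = 4/9·sin²(9*π·x) and (u')² = 36*π^2·cos²(9*π·x), and each of sin², cos² integrates to L/2 = 1/6 over (0, 1/3).
∫_0^1/3 u² dx = 2/27, so ||u||_L² = sqrt(6)/9.
∫_0^1/3 (u')² dx = 6*π^2, so ||u'||_L² = sqrt(6)*π.
Ratio ||u||_L² / ||u'||_L² = 1/(9*π).
Sharp Poincaré constant on H^1_0(0, 1/3) is C_P = L/π = 1/(3*π), achieved by sin(3*π·x).
This is the k = 3 harmonic; the ratio L/(kπ) is strictly less than C_P = L/π, consistent with the sharp inequality ||u||_L² ≤ C_P ||u'||_L².


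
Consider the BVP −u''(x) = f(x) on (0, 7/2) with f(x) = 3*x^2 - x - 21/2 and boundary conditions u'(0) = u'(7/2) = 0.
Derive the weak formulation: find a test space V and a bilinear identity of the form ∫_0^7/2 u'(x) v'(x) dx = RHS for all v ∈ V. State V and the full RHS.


V = H^1(0, 7/2) (no boundary constraint on v; u is determined up to an additive constant); weak form: ∫_0^7/2 u'v' dx = ∫_0^7/2 (3*x^2 - x - 21/2) v dx for all v ∈ V.

Multiply both sides by a test function v and integrate from 0 to 7/2:
  ∫_0^7/2 −u''(x) v(x) dx = ∫_0^7/2 f(x) v(x) dx.
Integrate the LHS by parts once:
  ∫_0^7/2 −u'' v dx = −[u'(x) v(x)]_0^7/2 + ∫_0^7/2 u'(x) v'(x) dx.
Thus ∫_0^7/2 u'(x) v'(x) dx = ∫_0^7/2 f(x) v(x) dx + [u'(x) v(x)]_0^7/2.
Choose V so that boundary terms are either known or forced to vanish.
u has homogeneous Neumann: u'(0) = u'(7/2) = 0. So [u' v]_0^7/2 = 0·v(7/2) − 0·v(0) = 0 for any v; take V = H^1(0, 7/2).
Weak formulation: find u (satisfying any essential BC) such that ∫_0^7/2 u'(x) v'(x) dx = ∫_0^7/2 f v dx for all v ∈ V (homogeneous Neumann, so boundary terms vanish).
Substituting f(x) = 3*x^2 - x - 21/2, the right-hand side is ∫_0^7/2 (3*x^2 - x - 21/2) v dx.
Compatibility check (pure Neumann): taking v ≡ 1 ∈ V gives 0 = ∫_0^7/2 f dx + (0) − (0), i.e. ∫_0^7/2 f dx must equal u'(0) − u'(7/2) = 0. Indeed ∫_0^7/2 (3*x^2 - x - 21/2) dx = 0, so the data are compatible. The solution is then unique only up to an additive constant (fix it e.g. by requiring ∫_0^7/2 u dx = 0).


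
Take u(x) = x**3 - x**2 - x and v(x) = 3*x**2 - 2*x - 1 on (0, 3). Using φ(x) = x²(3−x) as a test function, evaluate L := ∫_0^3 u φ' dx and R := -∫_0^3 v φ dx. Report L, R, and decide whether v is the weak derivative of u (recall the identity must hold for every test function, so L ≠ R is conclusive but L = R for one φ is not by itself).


LHS = -837/20, RHS = -837/20. Yes, v = u' weakly.

u(x) = x**3 - x**2 - x, classical derivative u'(x) = 3*x**2 - 2*x - 1.
φ(x) = x²(3−x), so φ'(x) = 3*x*(2 - x).
Note φ(0) = φ(3) = 0, so the boundary term u·φ vanishes.
LHS = ∫_0^3 u(x) φ'(x) dx = ∫_0^3 (-3*x^5 + 9*x^4 - 3*x^3 - 6*x^2) dx. Term by term:
  ∫_0^3 -3*x^5 dx = -729/2;  ∫_0^3 9*x^4 dx = 2187/5;  ∫_0^3 -3*x^3 dx = -243/4;
  ∫_0^3 -6*x^2 dx = -54.
Sum: -729/2 + 2187/5 − 243/4 − 54 = -837/20.
So LHS = -837/20.
∫_0^3 v(x) φ(x) dx = ∫_0^3 (-3*x^5 + 11*x^4 - 5*x^3 - 3*x^2) dx. Term by term:
  ∫_0^3 -3*x^5 dx = -729/2;  ∫_0^3 11*x^4 dx = 2673/5;  ∫_0^3 -5*x^3 dx = -405/4;
  ∫_0^3 -3*x^2 dx = -27.
Sum: -729/2 + 2673/5 − 405/4 − 27 = 837/20.
So RHS = -∫_0^3 v(x) φ(x) dx = -837/20.
LHS = RHS, so the identity holds for this test φ.
Moreover u is smooth here and v(x) = u'(x) = 3*x**2 - 2*x - 1 pointwise, so the identity holds for every test function. Hence v is the weak derivative of u.


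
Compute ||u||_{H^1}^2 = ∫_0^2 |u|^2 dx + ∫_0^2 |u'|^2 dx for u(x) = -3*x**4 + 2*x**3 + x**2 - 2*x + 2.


||u||_{H^1}^2 = 148768/105

The H^1 norm (squared) on an interval (0, L) is
  ||u||_{H^1}^2 = ∫_0^L u(x)^2 dx + ∫_0^L u'(x)^2 dx.
Compute u'(x) = -12*x**3 + 6*x**2 + 2*x - 2.
Then u(x)^2 = 9*x**8 - 12*x**7 - 2*x**6 + 16*x**5 - 19*x**4 + 4*x**3 + 8*x**2 - 8*x + 4 and u'(x)^2 = 144*x**6 - 144*x**5 - 12*x**4 + 72*x**3 - 20*x**2 - 8*x + 4.
Integrate each monomial from 0 to 2 using ∫_0^2 c·x^n dx = c·2^(n+1)/(n+1):
  ∫_0^2 u(x)^2 dx = ∫_0^2 (9*x^8 - 12*x^7 - 2*x^6 + 16*x^5 - 19*x^4 + 4*x^3 + 8*x^2 - 8*x + 4) dx. Term by term:
    ∫_0^2 9*x^8 dx = 512;  ∫_0^2 -12*x^7 dx = -384;  ∫_0^2 -2*x^6 dx = -256/7;
    ∫_0^2 16*x^5 dx = 512/3;  ∫_0^2 -19*x^4 dx = -608/5;  ∫_0^2 4*x^3 dx = 16;
    ∫_0^2 8*x^2 dx = 64/3;  ∫_0^2 -8*x dx = -16;  ∫_0^2 4 dx = 8.
  Sum: 512 − 384 − 256/7 + 512/3 − 608/5 + 16 + 64/3 − 16 + 8 = 5944/35.
  ∫_0^2 u'(x)^2 dx = ∫_0^2 (144*x^6 - 144*x^5 - 12*x^4 + 72*x^3 - 20*x^2 - 8*x + 4) dx. Term by term:
    ∫_0^2 144*x^6 dx = 18432/7;  ∫_0^2 -144*x^5 dx = -1536;  ∫_0^2 -12*x^4 dx = -384/5;
    ∫_0^2 72*x^3 dx = 288;  ∫_0^2 -20*x^2 dx = -160/3;  ∫_0^2 -8*x dx = -16;
    ∫_0^2 4 dx = 8.
  Sum: 18432/7 − 1536 − 384/5 + 288 − 160/3 − 16 + 8 = 130936/105.
Adding: ||u||_{H^1}^2 = 5944/35 + 130936/105 = 148768/105.


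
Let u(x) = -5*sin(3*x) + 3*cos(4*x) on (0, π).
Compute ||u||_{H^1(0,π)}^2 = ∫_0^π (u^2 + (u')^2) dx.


||u||_{H^1(0,π)}^2 = 3060/7 + 403*π/2

u'(x) = -12*sin(4*x) - 15*cos(3*x).
Expand u² and (u')² and integrate term by term on (0, π), using: for integers n ≥ 1, ∫_0^π sin²(nx) dx = ∫_0^π cos²(nx) dx = π/2; for n ≠ n', ∫_0^π sin(nx)sin(n'x) dx = ∫_0^π cos(nx)cos(n'x) dx = 0; and by product-to-sum, ∫_0^π sin(nx)cos(n'x) dx = ½∫_0^π [sin((n+n')x) + sin((n−n')x)] dx, which is 0 when n+n' is even and 2n/(n²−n'²) when n+n' is odd (it need not vanish on (0, π)).
  u² squared terms: (-5)²·∫sin(3x)² dx = 25·π/2 = 25*π/2;  (3)²·∫cos(4x)² dx = 9·π/2 = 9*π/2.
  u² cross terms: 2·(-5)·(3)·∫sin(3x)·cos(4x) dx = -30·(-6/7) = 180/7.
  So ∫_0^π u² dx = 25*π/2 + 9*π/2 + 180/7 = 180/7 + 17*π.
  (u')² squared terms: (-15)²·∫cos(3x)² dx = 225·π/2 = 225*π/2;  (-12)²·∫sin(4x)² dx = 144·π/2 = 72*π.
  (u')² cross terms: 2·(-15)·(-12)·∫cos(3x)·sin(4x) dx = 360·(8/7) = 2880/7.
  So ∫_0^π (u')² dx = 225*π/2 + 72*π + 2880/7 = 2880/7 + 369*π/2.
||u||_{H^1}^2 = (180/7 + 17*π) + (2880/7 + 369*π/2) = 3060/7 + 403*π/2.


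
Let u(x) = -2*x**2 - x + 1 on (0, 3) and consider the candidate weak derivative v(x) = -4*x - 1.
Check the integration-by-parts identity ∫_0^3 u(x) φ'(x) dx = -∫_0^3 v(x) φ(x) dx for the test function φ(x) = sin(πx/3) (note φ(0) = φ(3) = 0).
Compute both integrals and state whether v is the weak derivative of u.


LHS = 42/π, RHS = 42/π. Yes, v = u' weakly.

u(x) = -2*x**2 - x + 1, classical derivative u'(x) = -4*x - 1.
φ(x) = sin(πx/3), so φ'(x) = π*cos(π*x/3)/3.
Note φ(0) = φ(3) = 0, so the boundary term u·φ vanishes.
LHS = ∫_0^3 u(x) φ'(x) dx = ∫_0^3 (-2*π*x^2*cos(π*x/3)/3 - π*x*cos(π*x/3)/3 + π*cos(π*x/3)/3) dx. Term by term:
  ∫_0^3 π*cos(π*x/3)/3 dx = 0;  ∫_0^3 -2*π*x^2*cos(π*x/3)/3 dx = 36/π;  ∫_0^3 -π*x*cos(π*x/3)/3 dx = 6/π.
Sum: 0 + 36/π + 6/π = 42/π.
So LHS = 42/π.
∫_0^3 v(x) φ(x) dx = ∫_0^3 (-4*x*sin(π*x/3) - sin(π*x/3)) dx. Term by term:
  ∫_0^3 -sin(π*x/3) dx = -6/π;  ∫_0^3 -4*x*sin(π*x/3) dx = -36/π.
Sum: -6/π − 36/π = -42/π.
So RHS = -∫_0^3 v(x) φ(x) dx = 42/π.
LHS = RHS, so the identity holds for this test φ.
Moreover u is smooth here and v(x) = u'(x) = -4*x - 1 pointwise, so the identity holds for every test function. Hence v is the weak derivative of u.
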